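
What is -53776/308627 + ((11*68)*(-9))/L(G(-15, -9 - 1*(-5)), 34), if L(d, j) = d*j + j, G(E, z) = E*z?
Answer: -64388482/18826247 ≈ -3.4201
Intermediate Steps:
L(d, j) = j + d*j
-53776/308627 + ((11*68)*(-9))/L(G(-15, -9 - 1*(-5)), 34) = -53776/308627 + ((11*68)*(-9))/((34*(1 - 15*(-9 - 1*(-5))))) = -53776*1/308627 + (748*(-9))/((34*(1 - 15*(-9 + 5)))) = -53776/308627 - 6732*1/(34*(1 - 15*(-4))) = -53776/308627 - 6732*1/(34*(1 + 60)) = -53776/308627 - 6732/(34*61) = -53776/308627 - 6732/2074 = -53776/308627 - 6732*1/2074 = -53776/308627 - 198/61 = -64388482/18826247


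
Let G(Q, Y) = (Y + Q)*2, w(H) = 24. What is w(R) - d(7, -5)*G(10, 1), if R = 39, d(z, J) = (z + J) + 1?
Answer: -42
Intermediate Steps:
d(z, J) = 1 + J + z (d(z, J) = (J + z) + 1 = 1 + J + z)
G(Q, Y) = 2*Q + 2*Y (G(Q, Y) = (Q + Y)*2 = 2*Q + 2*Y)
w(R) - d(7, -5)*G(10, 1) = 24 - (1 - 5 + 7)*(2*10 + 2*1) = 24 - 3*(20 + 2) = 24 - 3*22 = 24 - 1*66 = 24 - 66 = -42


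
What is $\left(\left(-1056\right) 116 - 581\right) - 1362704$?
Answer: $-1485781$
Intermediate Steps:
$\left(\left(-1056\right) 116 - 581\right) - 1362704 = \left(-122496 - 581\right) - 1362704 = -123077 - 1362704 = -1485781$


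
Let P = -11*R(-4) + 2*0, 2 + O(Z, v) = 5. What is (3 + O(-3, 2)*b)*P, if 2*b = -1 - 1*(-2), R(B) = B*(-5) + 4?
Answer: -1188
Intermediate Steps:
O(Z, v) = 3 (O(Z, v) = -2 + 5 = 3)
R(B) = 4 - 5*B (R(B) = -5*B + 4 = 4 - 5*B)
P = -264 (P = -11*(4 - 5*(-4)) + 2*0 = -11*(4 + 20) + 0 = -11*24 + 0 = -264 + 0 = -264)
b = 1/2 (b = (-1 - 1*(-2))/2 = (-1 + 2)/2 = (1/2)*1 = 1/2 ≈ 0.50000)
(3 + O(-3, 2)*b)*P = (3 + 3*(1/2))*(-264) = (3 + 3/2)*(-264) = (9/2)*(-264) = -1188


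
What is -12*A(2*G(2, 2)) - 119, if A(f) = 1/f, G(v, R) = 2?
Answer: -122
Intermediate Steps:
-12*A(2*G(2, 2)) - 119 = -12/(2*2) - 119 = -12/4 - 119 = -12*¼ - 119 = -3 - 119 = -122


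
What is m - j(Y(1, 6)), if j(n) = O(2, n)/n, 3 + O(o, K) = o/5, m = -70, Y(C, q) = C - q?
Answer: -1763/25 ≈ -70.520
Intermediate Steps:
O(o, K) = -3 + o/5
j(n) = -13/(5*n) (j(n) = (-3 + (⅕)*2)/n = (-3 + ⅖)/n = -13/(5*n))
m - j(Y(1, 6)) = -70 - (-13)/(5*(1 - 1*6)) = -70 - (-13)/(5*(1 - 6)) = -70 - (-13)/(5*(-5)) = -70 - (-13)*(-1)/(5*5) = -70 - 1*13/25 = -70 - 13/25 = -1763/25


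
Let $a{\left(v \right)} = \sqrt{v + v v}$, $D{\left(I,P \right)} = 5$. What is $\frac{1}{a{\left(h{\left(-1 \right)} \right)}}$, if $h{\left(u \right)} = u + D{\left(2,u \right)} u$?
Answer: $\frac{\sqrt{30}}{30} \approx 0.18257$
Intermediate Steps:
$h{\left(u \right)} = 6 u$ ($h{\left(u \right)} = u + 5 u = 6 u$)
$a{\left(v \right)} = \sqrt{v + v^{2}}$
$\frac{1}{a{\left(h{\left(-1 \right)} \right)}} = \frac{1}{\sqrt{6 \left(-1\right) \left(1 + 6 \left(-1\right)\right)}} = \frac{1}{\sqrt{- 6 \left(1 - 6\right)}} = \frac{1}{\sqrt{\left(-6\right) \left(-5\right)}} = \frac{1}{\sqrt{30}} = \frac{\sqrt{30}}{30}$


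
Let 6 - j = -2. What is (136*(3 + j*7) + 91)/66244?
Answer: 8115/66244 ≈ 0.12250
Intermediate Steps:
j = 8 (j = 6 - 1*(-2) = 6 + 2 = 8)
(136*(3 + j*7) + 91)/66244 = (136*(3 + 8*7) + 91)/66244 = (136*(3 + 56) + 91)*(1/66244) = (136*59 + 91)*(1/66244) = (8024 + 91)*(1/66244) = 8115*(1/66244) = 8115/66244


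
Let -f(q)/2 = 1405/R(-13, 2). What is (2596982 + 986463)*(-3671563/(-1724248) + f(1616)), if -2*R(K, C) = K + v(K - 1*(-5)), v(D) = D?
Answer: -34448269328337965/36209208 ≈ -9.5137e+8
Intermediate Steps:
R(K, C) = -5/2 - K (R(K, C) = -(K + (K - 1*(-5)))/2 = -(K + (K + 5))/2 = -(K + (5 + K))/2 = -(5 + 2*K)/2 = -5/2 - K)
f(q) = -5620/21 (f(q) = -2810/(-5/2 - 1*(-13)) = -2810/(-5/2 + 13) = -2810/21/2 = -2810*2/21 = -2*2810/21 = -5620/21)
(2596982 + 986463)*(-3671563/(-1724248) + f(1616)) = (2596982 + 986463)*(-3671563/(-1724248) - 5620/21) = 3583445*(-3671563*(-1/1724248) - 5620/21) = 3583445*(3671563/1724248 - 5620/21) = 3583445*(-9613170937/36209208) = -34448269328337965/36209208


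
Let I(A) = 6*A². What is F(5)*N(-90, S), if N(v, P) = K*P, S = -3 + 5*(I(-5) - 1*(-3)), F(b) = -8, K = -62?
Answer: 377952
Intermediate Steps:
S = 762 (S = -3 + 5*(6*(-5)² - 1*(-3)) = -3 + 5*(6*25 + 3) = -3 + 5*(150 + 3) = -3 + 5*153 = -3 + 765 = 762)
N(v, P) = -62*P
F(5)*N(-90, S) = -(-496)*762 = -8*(-47244) = 377952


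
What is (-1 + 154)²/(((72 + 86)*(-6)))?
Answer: -7803/316 ≈ -24.693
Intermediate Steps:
(-1 + 154)²/(((72 + 86)*(-6))) = 153²/((158*(-6))) = 23409/(-948) = 23409*(-1/948) = -7803/316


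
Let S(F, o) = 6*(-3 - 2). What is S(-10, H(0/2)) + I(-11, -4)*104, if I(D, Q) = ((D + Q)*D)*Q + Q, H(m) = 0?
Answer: -69086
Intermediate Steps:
S(F, o) = -30 (S(F, o) = 6*(-5) = -30)
I(D, Q) = Q + D*Q*(D + Q) (I(D, Q) = (D*(D + Q))*Q + Q = D*Q*(D + Q) + Q = Q + D*Q*(D + Q))
S(-10, H(0/2)) + I(-11, -4)*104 = -30 - 4*(1 + (-11)² - 11*(-4))*104 = -30 - 4*(1 + 121 + 44)*104 = -30 - 4*166*104 = -30 - 664*104 = -30 - 69056 = -69086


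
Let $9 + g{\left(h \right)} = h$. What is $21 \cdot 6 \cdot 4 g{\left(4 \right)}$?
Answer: $-2520$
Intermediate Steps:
$g{\left(h \right)} = -9 + h$
$21 \cdot 6 \cdot 4 g{\left(4 \right)} = 21 \cdot 6 \cdot 4 \left(-9 + 4\right) = 21 \cdot 24 \left(-5\right) = 504 \left(-5\right) = -2520$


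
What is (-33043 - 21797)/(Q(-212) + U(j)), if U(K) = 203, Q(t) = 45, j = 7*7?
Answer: -6855/31 ≈ -221.13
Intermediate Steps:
j = 49
(-33043 - 21797)/(Q(-212) + U(j)) = (-33043 - 21797)/(45 + 203) = -54840/248 = -54840*1/248 = -6855/31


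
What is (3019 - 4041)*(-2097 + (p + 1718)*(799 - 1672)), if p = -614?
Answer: 987138558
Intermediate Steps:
(3019 - 4041)*(-2097 + (p + 1718)*(799 - 1672)) = (3019 - 4041)*(-2097 + (-614 + 1718)*(799 - 1672)) = -1022*(-2097 + 1104*(-873)) = -1022*(-2097 - 963792) = -1022*(-965889) = 987138558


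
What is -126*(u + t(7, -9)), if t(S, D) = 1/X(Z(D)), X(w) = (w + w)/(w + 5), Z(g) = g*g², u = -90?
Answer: 913472/81 ≈ 11277.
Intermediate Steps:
Z(g) = g³
X(w) = 2*w/(5 + w) (X(w) = (2*w)/(5 + w) = 2*w/(5 + w))
t(S, D) = (5 + D³)/(2*D³) (t(S, D) = 1/(2*D³/(5 + D³)) = (5 + D³)/(2*D³))
-126*(u + t(7, -9)) = -126*(-90 + (½)*(5 + (-9)³)/(-9)³) = -126*(-90 + (½)*(-1/729)*(5 - 729)) = -126*(-90 + (½)*(-1/729)*(-724)) = -126*(-90 + 362/729) = -126*(-65248/729) = 913472/81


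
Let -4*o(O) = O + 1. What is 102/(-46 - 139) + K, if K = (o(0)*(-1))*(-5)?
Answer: -1333/740 ≈ -1.8014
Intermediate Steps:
o(O) = -¼ - O/4 (o(O) = -(O + 1)/4 = -(1 + O)/4 = -¼ - O/4)
K = -5/4 (K = ((-¼ - ¼*0)*(-1))*(-5) = ((-¼ + 0)*(-1))*(-5) = -¼*(-1)*(-5) = (¼)*(-5) = -5/4 ≈ -1.2500)
102/(-46 - 139) + K = 102/(-46 - 139) - 5/4 = 102/(-185) - 5/4 = 102*(-1/185) - 5/4 = -102/185 - 5/4 = -1333/740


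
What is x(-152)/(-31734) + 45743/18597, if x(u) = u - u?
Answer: 45743/18597 ≈ 2.4597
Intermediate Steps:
x(u) = 0
x(-152)/(-31734) + 45743/18597 = 0/(-31734) + 45743/18597 = 0*(-1/31734) + 45743*(1/18597) = 0 + 45743/18597 = 45743/18597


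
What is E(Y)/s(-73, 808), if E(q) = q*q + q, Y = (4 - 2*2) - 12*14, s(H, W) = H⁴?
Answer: 28056/28398241 ≈ 0.00098795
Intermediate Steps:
Y = -168 (Y = (4 - 4) - 168 = 0 - 168 = -168)
E(q) = q + q² (E(q) = q² + q = q + q²)
E(Y)/s(-73, 808) = (-168*(1 - 168))/((-73)⁴) = -168*(-167)/28398241 = 28056*(1/28398241) = 28056/28398241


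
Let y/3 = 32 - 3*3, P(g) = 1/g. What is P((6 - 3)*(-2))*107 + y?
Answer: 307/6 ≈ 51.167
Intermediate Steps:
y = 69 (y = 3*(32 - 3*3) = 3*(32 - 9) = 3*23 = 69)
P((6 - 3)*(-2))*107 + y = 107/((6 - 3)*(-2)) + 69 = 107/(3*(-2)) + 69 = 107/(-6) + 69 = -⅙*107 + 69 = -107/6 + 69 = 307/6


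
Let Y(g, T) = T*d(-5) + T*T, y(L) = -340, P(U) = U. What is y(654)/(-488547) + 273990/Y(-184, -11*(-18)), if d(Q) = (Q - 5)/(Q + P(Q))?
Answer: 7437243845/1069429383 ≈ 6.9544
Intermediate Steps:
d(Q) = (-5 + Q)/(2*Q) (d(Q) = (Q - 5)/(Q + Q) = (-5 + Q)/((2*Q)) = (-5 + Q)*(1/(2*Q)) = (-5 + Q)/(2*Q))
Y(g, T) = T + T² (Y(g, T) = T*((½)*(-5 - 5)/(-5)) + T*T = T*((½)*(-⅕)*(-10)) + T² = T*1 + T² = T + T²)
y(654)/(-488547) + 273990/Y(-184, -11*(-18)) = -340/(-488547) + 273990/(((-11*(-18))*(1 - 11*(-18)))) = -340*(-1/488547) + 273990/((198*(1 + 198))) = 340/488547 + 273990/((198*199)) = 340/488547 + 273990/39402 = 340/488547 + 273990*(1/39402) = 340/488547 + 45665/6567 = 7437243845/1069429383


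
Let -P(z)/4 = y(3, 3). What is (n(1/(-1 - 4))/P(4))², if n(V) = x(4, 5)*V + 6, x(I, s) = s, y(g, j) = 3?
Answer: 25/144 ≈ 0.17361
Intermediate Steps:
P(z) = -12 (P(z) = -4*3 = -12)
n(V) = 6 + 5*V (n(V) = 5*V + 6 = 6 + 5*V)
(n(1/(-1 - 4))/P(4))² = ((6 + 5/(-1 - 4))/(-12))² = ((6 + 5/(-5))*(-1/12))² = ((6 + 5*(-⅕))*(-1/12))² = ((6 - 1)*(-1/12))² = (5*(-1/12))² = (-5/12)² = 25/144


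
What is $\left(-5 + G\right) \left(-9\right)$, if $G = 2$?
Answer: $27$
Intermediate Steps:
$\left(-5 + G\right) \left(-9\right) = \left(-5 + 2\right) \left(-9\right) = \left(-3\right) \left(-9\right) = 27$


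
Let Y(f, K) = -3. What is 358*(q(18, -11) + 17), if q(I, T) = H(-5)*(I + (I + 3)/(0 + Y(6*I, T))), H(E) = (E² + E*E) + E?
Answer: 183296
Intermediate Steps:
H(E) = E + 2*E² (H(E) = (E² + E²) + E = 2*E² + E = E + 2*E²)
q(I, T) = -45 + 30*I (q(I, T) = (-5*(1 + 2*(-5)))*(I + (I + 3)/(0 - 3)) = (-5*(1 - 10))*(I + (3 + I)/(-3)) = (-5*(-9))*(I + (3 + I)*(-⅓)) = 45*(I + (-1 - I/3)) = 45*(-1 + 2*I/3) = -45 + 30*I)
358*(q(18, -11) + 17) = 358*((-45 + 30*18) + 17) = 358*((-45 + 540) + 17) = 358*(495 + 17) = 358*512 = 183296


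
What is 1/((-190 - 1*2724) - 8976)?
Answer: -1/11890 ≈ -8.4104e-5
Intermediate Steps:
1/((-190 - 1*2724) - 8976) = 1/((-190 - 2724) - 8976) = 1/(-2914 - 8976) = 1/(-11890) = -1/11890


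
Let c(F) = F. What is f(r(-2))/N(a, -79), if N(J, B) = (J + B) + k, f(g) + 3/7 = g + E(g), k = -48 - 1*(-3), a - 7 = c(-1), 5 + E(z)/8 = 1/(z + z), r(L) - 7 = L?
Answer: 606/2065 ≈ 0.29346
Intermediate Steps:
r(L) = 7 + L
E(z) = -40 + 4/z (E(z) = -40 + 8/(z + z) = -40 + 8/((2*z)) = -40 + 8*(1/(2*z)) = -40 + 4/z)
a = 6 (a = 7 - 1 = 6)
k = -45 (k = -48 + 3 = -45)
f(g) = -283/7 + g + 4/g (f(g) = -3/7 + (g + (-40 + 4/g)) = -3/7 + (-40 + g + 4/g) = -283/7 + g + 4/g)
N(J, B) = -45 + B + J (N(J, B) = (J + B) - 45 = (B + J) - 45 = -45 + B + J)
f(r(-2))/N(a, -79) = (-283/7 + (7 - 2) + 4/(7 - 2))/(-45 - 79 + 6) = (-283/7 + 5 + 4/5)/(-118) = (-283/7 + 5 + 4*(1/5))*(-1/118) = (-283/7 + 5 + 4/5)*(-1/118) = -1212/35*(-1/118) = 606/2065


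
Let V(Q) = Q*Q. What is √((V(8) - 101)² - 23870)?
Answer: I*√22501 ≈ 150.0*I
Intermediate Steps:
V(Q) = Q²
√((V(8) - 101)² - 23870) = √((8² - 101)² - 23870) = √((64 - 101)² - 23870) = √((-37)² - 23870) = √(1369 - 23870) = √(-22501) = I*√22501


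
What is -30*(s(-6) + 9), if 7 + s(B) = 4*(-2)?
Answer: 180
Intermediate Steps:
s(B) = -15 (s(B) = -7 + 4*(-2) = -7 - 8 = -15)
-30*(s(-6) + 9) = -30*(-15 + 9) = -30*(-6) = 180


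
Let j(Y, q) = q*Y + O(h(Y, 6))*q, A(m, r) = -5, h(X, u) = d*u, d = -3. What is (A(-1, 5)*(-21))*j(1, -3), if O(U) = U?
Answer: 5355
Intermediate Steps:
h(X, u) = -3*u
j(Y, q) = -18*q + Y*q (j(Y, q) = q*Y + (-3*6)*q = Y*q - 18*q = -18*q + Y*q)
(A(-1, 5)*(-21))*j(1, -3) = (-5*(-21))*(-3*(-18 + 1)) = 105*(-3*(-17)) = 105*51 = 5355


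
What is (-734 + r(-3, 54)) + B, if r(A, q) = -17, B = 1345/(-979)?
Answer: -736574/979 ≈ -752.37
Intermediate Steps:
B = -1345/979 (B = 1345*(-1/979) = -1345/979 ≈ -1.3739)
(-734 + r(-3, 54)) + B = (-734 - 17) - 1345/979 = -751 - 1345/979 = -736574/979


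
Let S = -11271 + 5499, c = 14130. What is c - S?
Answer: 19902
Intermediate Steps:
S = -5772
c - S = 14130 - 1*(-5772) = 14130 + 5772 = 19902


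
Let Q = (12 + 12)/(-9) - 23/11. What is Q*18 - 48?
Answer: -1470/11 ≈ -133.64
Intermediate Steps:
Q = -157/33 (Q = 24*(-⅑) - 23*1/11 = -8/3 - 23/11 = -157/33 ≈ -4.7576)
Q*18 - 48 = -157/33*18 - 48 = -942/11 - 48 = -1470/11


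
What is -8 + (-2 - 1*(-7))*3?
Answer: 7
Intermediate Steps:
-8 + (-2 - 1*(-7))*3 = -8 + (-2 + 7)*3 = -8 + 5*3 = -8 + 15 = 7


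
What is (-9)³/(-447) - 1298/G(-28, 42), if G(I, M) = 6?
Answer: -95972/447 ≈ -214.70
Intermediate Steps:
(-9)³/(-447) - 1298/G(-28, 42) = (-9)³/(-447) - 1298/6 = -729*(-1/447) - 1298*⅙ = 243/149 - 649/3 = -95972/447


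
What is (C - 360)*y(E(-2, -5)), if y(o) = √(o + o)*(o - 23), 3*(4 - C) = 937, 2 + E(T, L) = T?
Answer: 36090*I*√2 ≈ 51039.0*I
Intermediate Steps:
E(T, L) = -2 + T
C = -925/3 (C = 4 - ⅓*937 = 4 - 937/3 = -925/3 ≈ -308.33)
y(o) = √2*√o*(-23 + o) (y(o) = √(2*o)*(-23 + o) = (√2*√o)*(-23 + o) = √2*√o*(-23 + o))
(C - 360)*y(E(-2, -5)) = (-925/3 - 360)*(√2*√(-2 - 2)*(-23 + (-2 - 2))) = -2005*√2*√(-4)*(-23 - 4)/3 = -2005*√2*2*I*(-27)/3 = -(-36090)*I*√2 = 36090*I*√2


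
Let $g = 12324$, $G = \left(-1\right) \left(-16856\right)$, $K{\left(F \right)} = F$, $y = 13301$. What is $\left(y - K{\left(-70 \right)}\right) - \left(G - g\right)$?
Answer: $8839$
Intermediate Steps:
$G = 16856$
$\left(y - K{\left(-70 \right)}\right) - \left(G - g\right) = \left(13301 - -70\right) - \left(16856 - 12324\right) = \left(13301 + 70\right) - \left(16856 - 12324\right) = 13371 - 4532 = 8839$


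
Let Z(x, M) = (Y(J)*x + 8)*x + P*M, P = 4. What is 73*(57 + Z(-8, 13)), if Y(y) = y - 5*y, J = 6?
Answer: -108843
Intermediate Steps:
Y(y) = -4*y
Z(x, M) = 4*M + x*(8 - 24*x) (Z(x, M) = ((-4*6)*x + 8)*x + 4*M = (-24*x + 8)*x + 4*M = (8 - 24*x)*x + 4*M = x*(8 - 24*x) + 4*M = 4*M + x*(8 - 24*x))
73*(57 + Z(-8, 13)) = 73*(57 + (-24*(-8)² + 4*13 + 8*(-8))) = 73*(57 + (-24*64 + 52 - 64)) = 73*(57 + (-1536 + 52 - 64)) = 73*(57 - 1548) = 73*(-1491) = -108843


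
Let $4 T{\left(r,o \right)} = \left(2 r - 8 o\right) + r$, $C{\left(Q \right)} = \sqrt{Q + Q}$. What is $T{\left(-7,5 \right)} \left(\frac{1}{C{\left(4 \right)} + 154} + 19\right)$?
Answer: $- \frac{13743483}{47416} + \frac{61 \sqrt{2}}{47416} \approx -289.85$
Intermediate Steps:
$C{\left(Q \right)} = \sqrt{2} \sqrt{Q}$ ($C{\left(Q \right)} = \sqrt{2 Q} = \sqrt{2} \sqrt{Q}$)
$T{\left(r,o \right)} = - 2 o + \frac{3 r}{4}$ ($T{\left(r,o \right)} = \frac{\left(2 r - 8 o\right) + r}{4} = \frac{\left(- 8 o + 2 r\right) + r}{4} = \frac{- 8 o + 3 r}{4} = - 2 o + \frac{3 r}{4}$)
$T{\left(-7,5 \right)} \left(\frac{1}{C{\left(4 \right)} + 154} + 19\right) = \left(\left(-2\right) 5 + \frac{3}{4} \left(-7\right)\right) \left(\frac{1}{\sqrt{2} \sqrt{4} + 154} + 19\right) = \left(-10 - \frac{21}{4}\right) \left(\frac{1}{\sqrt{2} \cdot 2 + 154} + 19\right) = - \frac{61 \left(\frac{1}{2 \sqrt{2} + 154} + 19\right)}{4} = - \frac{61 \left(\frac{1}{154 + 2 \sqrt{2}} + 19\right)}{4} = - \frac{61 \left(19 + \frac{1}{154 + 2 \sqrt{2}}\right)}{4} = - \frac{1159}{4} - \frac{61}{4 \left(154 + 2 \sqrt{2}\right)}$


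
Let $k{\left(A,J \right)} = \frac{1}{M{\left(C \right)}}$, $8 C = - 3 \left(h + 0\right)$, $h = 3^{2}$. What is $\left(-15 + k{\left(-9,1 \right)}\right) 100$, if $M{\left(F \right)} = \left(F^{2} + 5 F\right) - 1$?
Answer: $- \frac{125780}{83} \approx -1515.4$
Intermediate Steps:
$h = 9$
$C = - \frac{27}{8}$ ($C = \frac{\left(-3\right) \left(9 + 0\right)}{8} = \frac{\left(-3\right) 9}{8} = \frac{1}{8} \left(-27\right) = - \frac{27}{8} \approx -3.375$)
$M{\left(F \right)} = -1 + F^{2} + 5 F$
$k{\left(A,J \right)} = - \frac{64}{415}$ ($k{\left(A,J \right)} = \frac{1}{-1 + \left(- \frac{27}{8}\right)^{2} + 5 \left(- \frac{27}{8}\right)} = \frac{1}{-1 + \frac{729}{64} - \frac{135}{8}} = \frac{1}{- \frac{415}{64}} = - \frac{64}{415}$)
$\left(-15 + k{\left(-9,1 \right)}\right) 100 = \left(-15 - \frac{64}{415}\right) 100 = \left(- \frac{6289}{415}\right) 100 = - \frac{125780}{83}$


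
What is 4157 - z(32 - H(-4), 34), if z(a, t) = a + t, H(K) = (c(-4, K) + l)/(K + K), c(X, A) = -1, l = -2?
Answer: 32731/8 ≈ 4091.4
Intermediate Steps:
H(K) = -3/(2*K) (H(K) = (-1 - 2)/(K + K) = -3*1/(2*K) = -3/(2*K))
4157 - z(32 - H(-4), 34) = 4157 - ((32 - (-3)/(2*(-4))) + 34) = 4157 - ((32 - (-3)*(-1)/(2*4)) + 34) = 4157 - ((32 - 1*3/8) + 34) = 4157 - ((32 - 3/8) + 34) = 4157 - (253/8 + 34) = 4157 - 1*525/8 = 4157 - 525/8 = 32731/8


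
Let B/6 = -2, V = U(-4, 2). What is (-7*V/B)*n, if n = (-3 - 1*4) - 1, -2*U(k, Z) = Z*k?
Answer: -56/3 ≈ -18.667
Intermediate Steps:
U(k, Z) = -Z*k/2
V = 4 (V = -½*2*(-4) = 4)
B = -12 (B = 6*(-2) = -12)
n = -8 (n = (-3 - 4) - 1 = -7 - 1 = -8)
(-7*V/B)*n = -28/(-12)*(-8) = -28*(-1)/12*(-8) = -7*(-⅓)*(-8) = (7/3)*(-8) = -56/3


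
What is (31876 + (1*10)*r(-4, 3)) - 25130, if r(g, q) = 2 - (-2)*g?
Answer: 6686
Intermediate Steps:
r(g, q) = 2 + 2*g
(31876 + (1*10)*r(-4, 3)) - 25130 = (31876 + (1*10)*(2 + 2*(-4))) - 25130 = (31876 + 10*(2 - 8)) - 25130 = (31876 + 10*(-6)) - 25130 = (31876 - 60) - 25130 = 31816 - 25130 = 6686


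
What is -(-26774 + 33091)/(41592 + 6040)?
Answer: -6317/47632 ≈ -0.13262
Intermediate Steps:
-(-26774 + 33091)/(41592 + 6040) = -6317/47632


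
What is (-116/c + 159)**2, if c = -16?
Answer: 442225/16 ≈ 27639.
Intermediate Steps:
(-116/c + 159)**2 = (-116/(-16) + 159)**2 = (-116*(-1/16) + 159)**2 = (29/4 + 159)**2 = (665/4)**2 = 442225/16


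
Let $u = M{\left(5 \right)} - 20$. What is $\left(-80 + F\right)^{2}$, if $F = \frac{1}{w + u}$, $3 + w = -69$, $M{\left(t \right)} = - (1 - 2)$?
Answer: $\frac{53012961}{8281} \approx 6401.8$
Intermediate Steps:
$M{\left(t \right)} = 1$ ($M{\left(t \right)} = \left(-1\right) \left(-1\right) = 1$)
$w = -72$ ($w = -3 - 69 = -72$)
$u = -19$ ($u = 1 - 20 = -19$)
$F = - \frac{1}{91}$ ($F = \frac{1}{-72 - 19} = \frac{1}{-91} = - \frac{1}{91} \approx -0.010989$)
$\left(-80 + F\right)^{2} = \left(-80 - \frac{1}{91}\right)^{2} = \left(- \frac{7281}{91}\right)^{2} = \frac{53012961}{8281}$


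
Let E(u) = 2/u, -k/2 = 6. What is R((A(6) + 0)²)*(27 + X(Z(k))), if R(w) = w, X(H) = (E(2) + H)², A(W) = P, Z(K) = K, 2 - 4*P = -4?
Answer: 333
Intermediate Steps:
k = -12 (k = -2*6 = -12)
P = 3/2 (P = ½ - ¼*(-4) = ½ + 1 = 3/2 ≈ 1.5000)
A(W) = 3/2
X(H) = (1 + H)² (X(H) = (2/2 + H)² = (2*(½) + H)² = (1 + H)²)
R((A(6) + 0)²)*(27 + X(Z(k))) = (3/2 + 0)²*(27 + (1 - 12)²) = (3/2)²*(27 + (-11)²) = 9*(27 + 121)/4 = (9/4)*148 = 333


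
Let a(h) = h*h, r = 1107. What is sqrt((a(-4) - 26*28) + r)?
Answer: sqrt(395) ≈ 19.875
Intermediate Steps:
a(h) = h**2
sqrt((a(-4) - 26*28) + r) = sqrt(((-4)**2 - 26*28) + 1107) = sqrt((16 - 728) + 1107) = sqrt(-712 + 1107) = sqrt(395)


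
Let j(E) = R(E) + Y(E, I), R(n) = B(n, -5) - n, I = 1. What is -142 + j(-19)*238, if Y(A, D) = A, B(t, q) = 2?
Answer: 334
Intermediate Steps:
R(n) = 2 - n
j(E) = 2 (j(E) = (2 - E) + E = 2)
-142 + j(-19)*238 = -142 + 2*238 = -142 + 476 = 334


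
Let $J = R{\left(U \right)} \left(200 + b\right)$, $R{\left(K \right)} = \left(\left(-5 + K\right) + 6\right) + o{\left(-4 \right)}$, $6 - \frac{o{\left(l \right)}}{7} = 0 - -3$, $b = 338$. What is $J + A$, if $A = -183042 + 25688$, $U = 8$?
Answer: $-141214$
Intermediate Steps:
$o{\left(l \right)} = 21$ ($o{\left(l \right)} = 42 - 7 \left(0 - -3\right) = 42 - 7 \left(0 + 3\right) = 42 - 21 = 21$)
$R{\left(K \right)} = 22 + K$ ($R{\left(K \right)} = \left(\left(-5 + K\right) + 6\right) + 21 = \left(1 + K\right) + 21 = 22 + K$)
$A = -157354$
$J = 16140$ ($J = \left(22 + 8\right) \left(200 + 338\right) = 30 \cdot 538 = 16140$)
$J + A = 16140 - 157354 = -141214$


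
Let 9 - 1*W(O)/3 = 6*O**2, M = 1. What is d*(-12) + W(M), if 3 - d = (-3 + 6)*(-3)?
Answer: -135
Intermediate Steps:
W(O) = 27 - 18*O**2
d = 12 (d = 3 - (-3 + 6)*(-3) = 3 - 3*(-3) = 3 - 1*(-9) = 3 + 9 = 12)
d*(-12) + W(M) = 12*(-12) + (27 - 18*1**2) = -144 + (27 - 18*1) = -144 + (27 - 18) = -144 + 9 = -135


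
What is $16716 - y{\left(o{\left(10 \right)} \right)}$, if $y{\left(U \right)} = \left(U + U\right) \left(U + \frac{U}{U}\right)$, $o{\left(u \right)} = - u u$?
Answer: $-3084$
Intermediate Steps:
$o{\left(u \right)} = - u^{2}$
$y{\left(U \right)} = 2 U \left(1 + U\right)$ ($y{\left(U \right)} = 2 U \left(U + 1\right) = 2 U \left(1 + U\right)$)
$16716 - y{\left(o{\left(10 \right)} \right)} = 16716 - 2 \left(- 10^{2}\right) \left(1 - 10^{2}\right) = 16716 - 2 \left(\left(-1\right) 100\right) \left(1 - 100\right) = 16716 - 2 \left(-100\right) \left(1 - 100\right) = 16716 - 2 \left(-100\right) \left(-99\right) = 16716 - 19800 = -3084$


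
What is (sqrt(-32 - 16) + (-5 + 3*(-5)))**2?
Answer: 352 - 160*I*sqrt(3) ≈ 352.0 - 277.13*I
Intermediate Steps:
(sqrt(-32 - 16) + (-5 + 3*(-5)))**2 = (sqrt(-48) + (-5 - 15))**2 = (4*I*sqrt(3) - 20)**2 = (-20 + 4*I*sqrt(3))**2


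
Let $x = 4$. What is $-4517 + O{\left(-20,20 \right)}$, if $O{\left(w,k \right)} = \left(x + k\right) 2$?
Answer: $-4469$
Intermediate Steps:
$O{\left(w,k \right)} = 8 + 2 k$ ($O{\left(w,k \right)} = \left(4 + k\right) 2 = 8 + 2 k$)
$-4517 + O{\left(-20,20 \right)} = -4517 + \left(8 + 2 \cdot 20\right) = -4517 + \left(8 + 40\right) = -4517 + 48 = -4469$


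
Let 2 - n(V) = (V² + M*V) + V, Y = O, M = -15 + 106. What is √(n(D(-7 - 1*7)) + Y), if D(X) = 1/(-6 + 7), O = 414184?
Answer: √414093 ≈ 643.50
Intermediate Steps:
M = 91
Y = 414184
D(X) = 1 (D(X) = 1/1 = 1)
n(V) = 2 - V² - 92*V (n(V) = 2 - ((V² + 91*V) + V) = 2 - (V² + 92*V) = 2 + (-V² - 92*V) = 2 - V² - 92*V)
√(n(D(-7 - 1*7)) + Y) = √((2 - 1*1² - 92*1) + 414184) = √((2 - 1*1 - 92) + 414184) = √((2 - 1 - 92) + 414184) = √(-91 + 414184) = √414093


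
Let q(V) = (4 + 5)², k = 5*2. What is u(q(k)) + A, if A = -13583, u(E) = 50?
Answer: -13533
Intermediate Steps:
k = 10
q(V) = 81 (q(V) = 9² = 81)
u(q(k)) + A = 50 - 13583 = -13533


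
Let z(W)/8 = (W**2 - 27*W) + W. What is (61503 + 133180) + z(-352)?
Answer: 1259131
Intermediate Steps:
z(W) = -208*W + 8*W**2 (z(W) = 8*((W**2 - 27*W) + W) = 8*(W**2 - 26*W) = -208*W + 8*W**2)
(61503 + 133180) + z(-352) = (61503 + 133180) + 8*(-352)*(-26 - 352) = 194683 + 8*(-352)*(-378) = 194683 + 1064448 = 1259131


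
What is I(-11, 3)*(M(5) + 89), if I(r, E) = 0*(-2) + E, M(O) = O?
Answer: 282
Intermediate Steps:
I(r, E) = E (I(r, E) = 0 + E = E)
I(-11, 3)*(M(5) + 89) = 3*(5 + 89) = 3*94 = 282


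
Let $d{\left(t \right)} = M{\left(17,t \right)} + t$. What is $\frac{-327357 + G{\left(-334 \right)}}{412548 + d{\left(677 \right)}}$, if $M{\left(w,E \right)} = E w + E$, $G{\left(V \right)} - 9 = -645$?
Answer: $- \frac{327993}{425411} \approx -0.771$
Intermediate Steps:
$G{\left(V \right)} = -636$ ($G{\left(V \right)} = 9 - 645 = -636$)
$M{\left(w,E \right)} = E + E w$
$d{\left(t \right)} = 19 t$ ($d{\left(t \right)} = t \left(1 + 17\right) + t = t 18 + t = 18 t + t = 19 t$)
$\frac{-327357 + G{\left(-334 \right)}}{412548 + d{\left(677 \right)}} = \frac{-327357 - 636}{412548 + 19 \cdot 677} = - \frac{327993}{412548 + 12863} = - \frac{327993}{425411}$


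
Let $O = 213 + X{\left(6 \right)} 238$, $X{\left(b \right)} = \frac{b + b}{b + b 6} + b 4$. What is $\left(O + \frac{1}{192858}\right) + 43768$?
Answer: $\frac{9596806939}{192858} \approx 49761.0$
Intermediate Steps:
$X{\left(b \right)} = \frac{2}{7} + 4 b$ ($X{\left(b \right)} = \frac{2 b}{b + 6 b} + 4 b = \frac{2 b}{7 b} + 4 b = 2 b \frac{1}{7 b} + 4 b = \frac{2}{7} + 4 b$)
$O = 5993$ ($O = 213 + \left(\frac{2}{7} + 4 \cdot 6\right) 238 = 213 + \left(\frac{2}{7} + 24\right) 238 = 213 + \frac{170}{7} \cdot 238 = 213 + 5780 = 5993$)
$\left(O + \frac{1}{192858}\right) + 43768 = \left(5993 + \frac{1}{192858}\right) + 43768 = \frac{1155797995}{192858} + 43768 = \frac{9596806939}{192858}$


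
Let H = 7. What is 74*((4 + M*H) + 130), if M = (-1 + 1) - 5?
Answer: 7326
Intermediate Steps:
M = -5 (M = 0 - 5 = -5)
74*((4 + M*H) + 130) = 74*((4 - 5*7) + 130) = 74*((4 - 35) + 130) = 74*(-31 + 130) = 74*99 = 7326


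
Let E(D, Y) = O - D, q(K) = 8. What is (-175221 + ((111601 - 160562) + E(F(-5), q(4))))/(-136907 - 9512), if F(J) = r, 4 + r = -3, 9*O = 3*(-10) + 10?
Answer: 2017595/1317771 ≈ 1.5311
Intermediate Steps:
O = -20/9 (O = (3*(-10) + 10)/9 = (-30 + 10)/9 = (⅑)*(-20) = -20/9 ≈ -2.2222)
r = -7 (r = -4 - 3 = -7)
F(J) = -7
E(D, Y) = -20/9 - D
(-175221 + ((111601 - 160562) + E(F(-5), q(4))))/(-136907 - 9512) = (-175221 + ((111601 - 160562) + (-20/9 - 1*(-7))))/(-136907 - 9512) = (-175221 + (-48961 + (-20/9 + 7)))/(-146419) = (-175221 + (-48961 + 43/9))*(-1/146419) = (-175221 - 440606/9)*(-1/146419) = -2017595/9*(-1/146419) = 2017595/1317771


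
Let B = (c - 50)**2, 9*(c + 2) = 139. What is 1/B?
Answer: 81/108241 ≈ 0.00074833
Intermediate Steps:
c = 121/9 (c = -2 + (1/9)*139 = -2 + 139/9 = 121/9 ≈ 13.444)
B = 108241/81 (B = (121/9 - 50)**2 = (-329/9)**2 = 108241/81 ≈ 1336.3)
1/B = 1/(108241/81) = 81/108241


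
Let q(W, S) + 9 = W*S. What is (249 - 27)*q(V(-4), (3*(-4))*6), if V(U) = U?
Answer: 61938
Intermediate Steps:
q(W, S) = -9 + S*W (q(W, S) = -9 + W*S = -9 + S*W)
(249 - 27)*q(V(-4), (3*(-4))*6) = (249 - 27)*(-9 + ((3*(-4))*6)*(-4)) = 222*(-9 - 12*6*(-4)) = 222*(-9 - 72*(-4)) = 222*(-9 + 288) = 222*279 = 61938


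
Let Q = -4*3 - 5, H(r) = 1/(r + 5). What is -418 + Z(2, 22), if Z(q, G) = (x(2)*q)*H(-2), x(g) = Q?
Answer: -1288/3 ≈ -429.33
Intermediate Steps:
H(r) = 1/(5 + r)
Q = -17 (Q = -12 - 5 = -17)
x(g) = -17
Z(q, G) = -17*q/3 (Z(q, G) = (-17*q)/(5 - 2) = -17*q/3)
-418 + Z(2, 22) = -418 - 17/3*2 = -418 - 34/3 = -1288/3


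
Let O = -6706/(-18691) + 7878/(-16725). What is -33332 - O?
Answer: -3473260200284/104202325 ≈ -33332.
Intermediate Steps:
O = -11696616/104202325 (O = -6706*(-1/18691) + 7878*(-1/16725) = 6706/18691 - 2626/5575 = -11696616/104202325 ≈ -0.11225)
-33332 - O = -33332 - 1*(-11696616/104202325) = -33332 + 11696616/104202325 = -3473260200284/104202325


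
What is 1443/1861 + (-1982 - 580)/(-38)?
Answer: 2411358/35359 ≈ 68.196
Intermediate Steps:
1443/1861 + (-1982 - 580)/(-38) = 1443*(1/1861) - 2562*(-1/38) = 1443/1861 + 1281/19 = 2411358/35359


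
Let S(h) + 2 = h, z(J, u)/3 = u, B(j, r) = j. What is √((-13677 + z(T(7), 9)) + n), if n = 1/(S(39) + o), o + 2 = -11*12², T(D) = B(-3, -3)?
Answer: I*√32751825199/1549 ≈ 116.83*I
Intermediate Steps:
T(D) = -3
z(J, u) = 3*u
S(h) = -2 + h
o = -1586 (o = -2 - 11*12² = -2 - 11*144 = -2 - 1584 = -1586)
n = -1/1549 (n = 1/((-2 + 39) - 1586) = 1/(37 - 1586) = 1/(-1549) = -1/1549 ≈ -0.00064558)
√((-13677 + z(T(7), 9)) + n) = √((-13677 + 3*9) - 1/1549) = √((-13677 + 27) - 1/1549) = √(-13650 - 1/1549) = √(-21143851/1549) = I*√32751825199/1549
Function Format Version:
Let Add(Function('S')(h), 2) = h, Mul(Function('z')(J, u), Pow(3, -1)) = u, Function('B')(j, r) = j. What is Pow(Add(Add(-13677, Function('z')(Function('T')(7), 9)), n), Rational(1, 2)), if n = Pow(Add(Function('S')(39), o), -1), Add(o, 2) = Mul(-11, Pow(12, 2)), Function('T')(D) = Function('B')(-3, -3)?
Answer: Mul(Rational(1, 1549), I, Pow(32751825199, Rational(1, 2))) ≈ Mul(116.83, I)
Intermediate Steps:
Function('T')(D) = -3
Function('z')(J, u) = Mul(3, u)
Function('S')(h) = Add(-2, h)
o = -1586 (o = Add(-2, Mul(-11, Pow(12, 2))) = Add(-2, Mul(-11, 144)) = Add(-2, -1584) = -1586)
n = Rational(-1, 1549) (n = Pow(Add(Add(-2, 39), -1586), -1) = Pow(Add(37, -1586), -1) = Pow(-1549, -1) = Rational(-1, 1549) ≈ -0.00064558)
Pow(Add(Add(-13677, Function('z')(Function('T')(7), 9)), n), Rational(1, 2)) = Pow(Add(Add(-13677, Mul(3, 9)), Rational(-1, 1549)), Rational(1, 2)) = Pow(Add(Add(-13677, 27), Rational(-1, 1549)), Rational(1, 2)) = Pow(Add(-13650, Rational(-1, 1549)), Rational(1, 2)) = Pow(Rational(-21143851, 1549), Rational(1, 2)) = Mul(Rational(1, 1549), I, Pow(32751825199, Rational(1, 2)))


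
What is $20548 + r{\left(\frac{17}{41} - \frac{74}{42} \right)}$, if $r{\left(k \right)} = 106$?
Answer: $20654$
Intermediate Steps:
$20548 + r{\left(\frac{17}{41} - \frac{74}{42} \right)} = 20548 + 106 = 20654$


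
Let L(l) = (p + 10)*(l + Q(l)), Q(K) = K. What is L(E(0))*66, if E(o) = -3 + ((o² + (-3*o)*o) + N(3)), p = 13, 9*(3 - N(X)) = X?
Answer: -1012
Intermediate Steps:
N(X) = 3 - X/9
E(o) = -⅓ - 2*o² (E(o) = -3 + ((o² + (-3*o)*o) + (3 - ⅑*3)) = -3 + ((o² - 3*o²) + (3 - ⅓)) = -3 + (-2*o² + 8/3) = -3 + (8/3 - 2*o²) = -⅓ - 2*o²)
L(l) = 46*l (L(l) = (13 + 10)*(l + l) = 23*(2*l) = 46*l)
L(E(0))*66 = (46*(-⅓ - 2*0²))*66 = (46*(-⅓ - 2*0))*66 = (46*(-⅓ + 0))*66 = (46*(-⅓))*66 = -46/3*66 = -1012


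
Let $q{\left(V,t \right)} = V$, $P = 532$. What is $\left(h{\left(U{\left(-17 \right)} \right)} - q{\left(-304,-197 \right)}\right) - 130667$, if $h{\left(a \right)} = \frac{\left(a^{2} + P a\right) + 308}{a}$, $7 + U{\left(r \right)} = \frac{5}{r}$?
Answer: $- \frac{68447034}{527} \approx -1.2988 \cdot 10^{5}$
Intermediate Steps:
$U{\left(r \right)} = -7 + \frac{5}{r}$
$h{\left(a \right)} = \frac{308 + a^{2} + 532 a}{a}$ ($h{\left(a \right)} = \frac{\left(a^{2} + 532 a\right) + 308}{a} = \frac{308 + a^{2} + 532 a}{a}$)
$\left(h{\left(U{\left(-17 \right)} \right)} - q{\left(-304,-197 \right)}\right) - 130667 = \left(\left(532 - \left(7 - \frac{5}{-17}\right) + \frac{308}{-7 + \frac{5}{-17}}\right) - -304\right) - 130667 = \left(\left(532 + \left(-7 + 5 \left(- \frac{1}{17}\right)\right) + \frac{308}{-7 + 5 \left(- \frac{1}{17}\right)}\right) + 304\right) - 130667 = \left(\left(532 - \frac{124}{17} + \frac{308}{-7 - \frac{5}{17}}\right) + 304\right) - 130667 = \left(\left(532 - \frac{124}{17} + \frac{308}{- \frac{124}{17}}\right) + 304\right) - 130667 = \left(\left(532 - \frac{124}{17} + 308 \left(- \frac{17}{124}\right)\right) + 304\right) - 130667 = \left(\left(532 - \frac{124}{17} - \frac{1309}{31}\right) + 304\right) - 130667 = \left(\frac{254267}{527} + 304\right) - 130667 = \frac{414475}{527} - 130667 = - \frac{68447034}{527}$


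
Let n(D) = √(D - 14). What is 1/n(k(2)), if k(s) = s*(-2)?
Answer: -I*√2/6 ≈ -0.2357*I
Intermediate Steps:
k(s) = -2*s
n(D) = √(-14 + D)
1/n(k(2)) = 1/(√(-14 - 2*2)) = 1/(√(-14 - 4)) = 1/(√(-18)) = 1/(3*I*√2) = -I*√2/6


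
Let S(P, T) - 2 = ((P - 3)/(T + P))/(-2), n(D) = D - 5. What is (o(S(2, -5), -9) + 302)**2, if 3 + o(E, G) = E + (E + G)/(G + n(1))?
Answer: 15350724/169 ≈ 90833.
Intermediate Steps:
n(D) = -5 + D
S(P, T) = 2 - (-3 + P)/(2*(P + T)) (S(P, T) = 2 + ((P - 3)/(T + P))/(-2) = 2 + ((-3 + P)/(P + T))*(-1/2) = 2 - (-3 + P)/(2*(P + T)))
o(E, G) = -3 + E + (E + G)/(-4 + G) (o(E, G) = -3 + (E + (E + G)/(G + (-5 + 1))) = -3 + (E + (E + G)/(G - 4)) = -3 + (E + (E + G)/(-4 + G)) = -3 + E + (E + G)/(-4 + G))
(o(S(2, -5), -9) + 302)**2 = ((12 - 3*(3 + 3*2 + 4*(-5))/(2*(2 - 5)) - 2*(-9) + ((3 + 3*2 + 4*(-5))/(2*(2 - 5)))*(-9))/(-4 - 9) + 302)**2 = ((12 - 3*(3 + 6 - 20)/(2*(-3)) + 18 + ((1/2)*(3 + 6 - 20)/(-3))*(-9))/(-13) + 302)**2 = (-(12 - 3*(-1)*(-11)/(2*3) + 18 + ((1/2)*(-1/3)*(-11))*(-9))/13 + 302)**2 = (-(12 - 3*11/6 + 18 + (11/6)*(-9))/13 + 302)**2 = (-(12 - 11/2 + 18 - 33/2)/13 + 302)**2 = (-1/13*8 + 302)**2 = (-8/13 + 302)**2 = (3918/13)**2 = 15350724/169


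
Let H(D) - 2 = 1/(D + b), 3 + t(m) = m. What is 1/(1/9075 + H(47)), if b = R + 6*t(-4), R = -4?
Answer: 9075/27226 ≈ 0.33332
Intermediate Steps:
t(m) = -3 + m
b = -46 (b = -4 + 6*(-3 - 4) = -4 + 6*(-7) = -4 - 42 = -46)
H(D) = 2 + 1/(-46 + D) (H(D) = 2 + 1/(D - 46) = 2 + 1/(-46 + D))
1/(1/9075 + H(47)) = 1/(1/9075 + (-91 + 2*47)/(-46 + 47)) = 1/(1/9075 + (-91 + 94)/1) = 1/(1/9075 + 1*3) = 1/(1/9075 + 3) = 1/(27226/9075) = 9075/27226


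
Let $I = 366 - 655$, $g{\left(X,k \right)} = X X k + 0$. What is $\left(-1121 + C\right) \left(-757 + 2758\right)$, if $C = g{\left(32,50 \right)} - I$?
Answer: $100786368$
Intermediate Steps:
$g{\left(X,k \right)} = k X^{2}$ ($g{\left(X,k \right)} = X^{2} k + 0 = k X^{2} + 0 = k X^{2}$)
$I = -289$
$C = 51489$ ($C = 50 \cdot 32^{2} - -289 = 50 \cdot 1024 + 289 = 51200 + 289 = 51489$)
$\left(-1121 + C\right) \left(-757 + 2758\right) = \left(-1121 + 51489\right) \left(-757 + 2758\right) = 50368 \cdot 2001 = 100786368$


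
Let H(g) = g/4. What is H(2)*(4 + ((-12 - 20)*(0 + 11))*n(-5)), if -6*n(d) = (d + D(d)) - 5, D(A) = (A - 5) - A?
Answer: -438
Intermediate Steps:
D(A) = -5 (D(A) = (-5 + A) - A = -5)
n(d) = 5/3 - d/6 (n(d) = -((d - 5) - 5)/6 = -((-5 + d) - 5)/6 = -(-10 + d)/6 = 5/3 - d/6)
H(g) = g/4 (H(g) = g*(¼) = g/4)
H(2)*(4 + ((-12 - 20)*(0 + 11))*n(-5)) = ((¼)*2)*(4 + ((-12 - 20)*(0 + 11))*(5/3 - ⅙*(-5))) = (4 + (-32*11)*(5/3 + ⅚))/2 = (4 - 352*5/2)/2 = (4 - 880)/2 = (½)*(-876) = -438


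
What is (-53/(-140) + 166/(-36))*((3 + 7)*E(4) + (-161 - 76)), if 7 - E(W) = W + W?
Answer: 1317251/1260 ≈ 1045.4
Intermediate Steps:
E(W) = 7 - 2*W (E(W) = 7 - (W + W) = 7 - 2*W)
(-53/(-140) + 166/(-36))*((3 + 7)*E(4) + (-161 - 76)) = (-53/(-140) + 166/(-36))*((3 + 7)*(7 - 2*4) + (-161 - 76)) = (-53*(-1/140) + 166*(-1/36))*(10*(7 - 8) - 237) = (53/140 - 83/18)*(10*(-1) - 237) = -5333*(-10 - 237)/1260 = -5333/1260*(-247) = 1317251/1260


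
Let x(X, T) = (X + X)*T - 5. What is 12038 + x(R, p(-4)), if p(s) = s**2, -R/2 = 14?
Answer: 11137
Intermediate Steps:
R = -28 (R = -2*14 = -28)
x(X, T) = -5 + 2*T*X (x(X, T) = (2*X)*T - 5 = 2*T*X - 5 = -5 + 2*T*X)
12038 + x(R, p(-4)) = 12038 + (-5 + 2*(-4)**2*(-28)) = 12038 + (-5 + 2*16*(-28)) = 12038 + (-5 - 896) = 12038 - 901 = 11137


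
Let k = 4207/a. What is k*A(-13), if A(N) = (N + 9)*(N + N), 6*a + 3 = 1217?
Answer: 1312584/607 ≈ 2162.4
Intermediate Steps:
a = 607/3 (a = -½ + (⅙)*1217 = -½ + 1217/6 = 607/3 ≈ 202.33)
A(N) = 2*N*(9 + N) (A(N) = (9 + N)*(2*N) = 2*N*(9 + N))
k = 12621/607 (k = 4207/(607/3) = 4207*(3/607) = 12621/607 ≈ 20.792)
k*A(-13) = 12621*(2*(-13)*(9 - 13))/607 = 12621*(2*(-13)*(-4))/607 = (12621/607)*104 = 1312584/607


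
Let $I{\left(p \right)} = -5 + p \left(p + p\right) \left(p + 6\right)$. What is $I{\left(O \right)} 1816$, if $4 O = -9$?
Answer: $\frac{239485}{4} \approx 59871.0$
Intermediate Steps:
$O = - \frac{9}{4}$ ($O = \frac{1}{4} \left(-9\right) = - \frac{9}{4} \approx -2.25$)
$I{\left(p \right)} = -5 + 2 p^{2} \left(6 + p\right)$ ($I{\left(p \right)} = -5 + p 2 p \left(6 + p\right) = -5 + 2 p^{2} \left(6 + p\right)$)
$I{\left(O \right)} 1816 = \left(-5 + 2 \left(- \frac{9}{4}\right)^{3} + 12 \left(- \frac{9}{4}\right)^{2}\right) 1816 = \left(-5 + 2 \left(- \frac{729}{64}\right) + 12 \cdot \frac{81}{16}\right) 1816 = \left(-5 - \frac{729}{32} + \frac{243}{4}\right) 1816 = \frac{1055}{32} \cdot 1816 = \frac{239485}{4}$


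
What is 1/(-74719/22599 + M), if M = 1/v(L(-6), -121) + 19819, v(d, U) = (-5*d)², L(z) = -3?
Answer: 564975/11195374061 ≈ 5.0465e-5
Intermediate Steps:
v(d, U) = 25*d²
M = 4459276/225 (M = 1/(25*(-3)²) + 19819 = 1/(25*9) + 19819 = 1/225 + 19819 = 4459276/225 ≈ 19819.)
1/(-74719/22599 + M) = 1/(-74719/22599 + 4459276/225) = 1/(11195374061/564975) = 564975/11195374061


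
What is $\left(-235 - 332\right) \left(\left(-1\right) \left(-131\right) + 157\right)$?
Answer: $-163296$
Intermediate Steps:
$\left(-235 - 332\right) \left(\left(-1\right) \left(-131\right) + 157\right) = - 567 \left(131 + 157\right) = \left(-567\right) 288 = -163296$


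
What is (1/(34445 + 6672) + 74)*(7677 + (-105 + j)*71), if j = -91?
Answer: -18983149501/41117 ≈ -4.6169e+5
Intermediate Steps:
(1/(34445 + 6672) + 74)*(7677 + (-105 + j)*71) = (1/(34445 + 6672) + 74)*(7677 + (-105 - 91)*71) = (1/41117 + 74)*(7677 - 196*71) = (1/41117 + 74)*(7677 - 13916) = (3042659/41117)*(-6239) = -18983149501/41117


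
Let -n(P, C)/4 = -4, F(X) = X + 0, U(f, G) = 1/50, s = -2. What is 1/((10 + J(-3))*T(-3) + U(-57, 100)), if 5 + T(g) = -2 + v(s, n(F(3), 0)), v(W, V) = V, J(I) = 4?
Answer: 50/6301 ≈ 0.0079353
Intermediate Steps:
U(f, G) = 1/50
F(X) = X
n(P, C) = 16 (n(P, C) = -4*(-4) = 16)
T(g) = 9 (T(g) = -5 + (-2 + 16) = -5 + 14 = 9)
1/((10 + J(-3))*T(-3) + U(-57, 100)) = 1/((10 + 4)*9 + 1/50) = 1/(14*9 + 1/50) = 1/(126 + 1/50) = 1/(6301/50) = 50/6301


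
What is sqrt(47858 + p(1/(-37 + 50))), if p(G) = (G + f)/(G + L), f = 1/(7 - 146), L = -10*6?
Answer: 2*sqrt(140281066610033)/108281 ≈ 218.76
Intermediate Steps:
L = -60
f = -1/139 (f = 1/(-139) = -1/139 ≈ -0.0071942)
p(G) = (-1/139 + G)/(-60 + G) (p(G) = (G - 1/139)/(G - 60) = (-1/139 + G)/(-60 + G))
sqrt(47858 + p(1/(-37 + 50))) = sqrt(47858 + (-1/139 + 1/(-37 + 50))/(-60 + 1/(-37 + 50))) = sqrt(47858 + (-1/139 + 1/13)/(-60 + 1/13)) = sqrt(47858 + (126/1807)/(-779/13)) = sqrt(47858 - 13/779*126/1807) = sqrt(47858 - 126/108281) = sqrt(5182111972/108281) = 2*sqrt(140281066610033)/108281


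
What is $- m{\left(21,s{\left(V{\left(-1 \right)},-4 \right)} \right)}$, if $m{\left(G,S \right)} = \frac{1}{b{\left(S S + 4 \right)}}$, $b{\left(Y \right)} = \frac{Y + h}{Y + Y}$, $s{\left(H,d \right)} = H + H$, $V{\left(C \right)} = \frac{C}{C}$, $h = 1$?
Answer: $- \frac{16}{9} \approx -1.7778$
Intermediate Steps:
$V{\left(C \right)} = 1$
$s{\left(H,d \right)} = 2 H$
$b{\left(Y \right)} = \frac{1 + Y}{2 Y}$ ($b{\left(Y \right)} = \frac{Y + 1}{Y + Y} = \frac{1 + Y}{2 Y}$)
$m{\left(G,S \right)} = \frac{2 \left(4 + S^{2}\right)}{5 + S^{2}}$ ($m{\left(G,S \right)} = \frac{1}{\frac{1}{2} \frac{1}{S S + 4} \left(1 + \left(S S + 4\right)\right)} = \frac{1}{\frac{1}{2} \frac{1}{S^{2} + 4} \left(1 + \left(S^{2} + 4\right)\right)} = \frac{1}{\frac{1}{2} \frac{1}{4 + S^{2}} \left(1 + \left(4 + S^{2}\right)\right)} = \frac{1}{\frac{1}{2} \frac{1}{4 + S^{2}} \left(5 + S^{2}\right)} = \frac{2 \left(4 + S^{2}\right)}{5 + S^{2}}$)
$- m{\left(21,s{\left(V{\left(-1 \right)},-4 \right)} \right)} = - \frac{2 \left(4 + \left(2 \cdot 1\right)^{2}\right)}{5 + \left(2 \cdot 1\right)^{2}} = - \frac{2 \left(4 + 2^{2}\right)}{5 + 2^{2}} = - \frac{2 \left(4 + 4\right)}{5 + 4} = - \frac{2 \cdot 8}{9} = \left(-1\right) \frac{16}{9} = - \frac{16}{9}$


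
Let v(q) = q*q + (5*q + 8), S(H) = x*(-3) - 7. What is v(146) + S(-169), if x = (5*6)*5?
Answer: 21597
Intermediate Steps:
x = 150 (x = 30*5 = 150)
S(H) = -457 (S(H) = 150*(-3) - 7 = -450 - 7 = -457)
v(q) = 8 + q**2 + 5*q (v(q) = q**2 + (8 + 5*q) = 8 + q**2 + 5*q)
v(146) + S(-169) = (8 + 146**2 + 5*146) - 457 = (8 + 21316 + 730) - 457 = 22054 - 457 = 21597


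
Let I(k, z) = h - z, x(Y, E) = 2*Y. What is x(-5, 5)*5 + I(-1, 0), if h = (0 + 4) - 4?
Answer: -50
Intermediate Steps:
h = 0 (h = 4 - 4 = 0)
I(k, z) = -z (I(k, z) = 0 - z = -z)
x(-5, 5)*5 + I(-1, 0) = (2*(-5))*5 - 1*0 = -10*5 + 0 = -50 + 0 = -50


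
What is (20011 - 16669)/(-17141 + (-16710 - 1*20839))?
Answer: -557/9115 ≈ -0.061108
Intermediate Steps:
(20011 - 16669)/(-17141 + (-16710 - 1*20839)) = 3342/(-17141 + (-16710 - 20839)) = 3342/(-17141 - 37549) = 3342/(-54690) = 3342*(-1/54690) = -557/9115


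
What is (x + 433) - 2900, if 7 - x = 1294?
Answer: -3754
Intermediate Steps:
x = -1287 (x = 7 - 1*1294 = 7 - 1294 = -1287)
(x + 433) - 2900 = (-1287 + 433) - 2900 = -854 - 2900 = -3754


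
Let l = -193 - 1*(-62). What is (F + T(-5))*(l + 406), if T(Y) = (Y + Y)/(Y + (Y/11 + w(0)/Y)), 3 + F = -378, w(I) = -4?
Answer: -13335575/128 ≈ -1.0418e+5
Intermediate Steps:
l = -131 (l = -193 + 62 = -131)
F = -381 (F = -3 - 378 = -381)
T(Y) = 2*Y/(-4/Y + 12*Y/11) (T(Y) = (Y + Y)/(Y + (Y/11 - 4/Y)) = (2*Y)/(Y + (Y*(1/11) - 4/Y)) = (2*Y)/(Y + (Y/11 - 4/Y)) = (2*Y)/(Y + (-4/Y + Y/11)) = (2*Y)/(-4/Y + 12*Y/11) = 2*Y/(-4/Y + 12*Y/11))
(F + T(-5))*(l + 406) = (-381 + (11/2)*(-5)**2/(-11 + 3*(-5)**2))*(-131 + 406) = (-381 + (11/2)*25/(-11 + 3*25))*275 = (-381 + (11/2)*25/(-11 + 75))*275 = (-381 + (11/2)*25/64)*275 = (-381 + (11/2)*25*(1/64))*275 = (-381 + 275/128)*275 = -48493/128*275 = -13335575/128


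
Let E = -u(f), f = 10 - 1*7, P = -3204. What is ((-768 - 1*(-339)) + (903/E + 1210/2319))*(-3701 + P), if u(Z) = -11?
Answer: 61012538570/25509 ≈ 2.3918e+6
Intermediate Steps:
f = 3 (f = 10 - 7 = 3)
E = 11 (E = -1*(-11) = 11)
((-768 - 1*(-339)) + (903/E + 1210/2319))*(-3701 + P) = ((-768 - 1*(-339)) + (903/11 + 1210/2319))*(-3701 - 3204) = ((-768 + 339) + (903*(1/11) + 1210*(1/2319)))*(-6905) = (-429 + (903/11 + 1210/2319))*(-6905) = (-429 + 2107367/25509)*(-6905) = -8835994/25509*(-6905) = 61012538570/25509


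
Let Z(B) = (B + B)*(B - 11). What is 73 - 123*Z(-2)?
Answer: -6323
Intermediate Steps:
Z(B) = 2*B*(-11 + B) (Z(B) = (2*B)*(-11 + B) = 2*B*(-11 + B))
73 - 123*Z(-2) = 73 - 246*(-2)*(-11 - 2) = 73 - 246*(-2)*(-13) = 73 - 123*52 = 73 - 6396 = -6323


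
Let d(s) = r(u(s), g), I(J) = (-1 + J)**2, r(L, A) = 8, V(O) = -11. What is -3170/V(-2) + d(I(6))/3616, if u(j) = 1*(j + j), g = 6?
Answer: 1432851/4972 ≈ 288.18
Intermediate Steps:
u(j) = 2*j (u(j) = 1*(2*j) = 2*j)
d(s) = 8
-3170/V(-2) + d(I(6))/3616 = -3170/(-11) + 8/3616 = -3170*(-1/11) + 8*(1/3616) = 3170/11 + 1/452 = 1432851/4972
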